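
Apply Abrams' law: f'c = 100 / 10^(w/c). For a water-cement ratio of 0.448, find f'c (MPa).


f'c = 100 / 10^0.448
= 100 / 2.805
= 35.65 MPa

35.65


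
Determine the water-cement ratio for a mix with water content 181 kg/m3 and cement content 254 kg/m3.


w/c = water / cement
w/c = 181 / 254 = 0.713

0.713


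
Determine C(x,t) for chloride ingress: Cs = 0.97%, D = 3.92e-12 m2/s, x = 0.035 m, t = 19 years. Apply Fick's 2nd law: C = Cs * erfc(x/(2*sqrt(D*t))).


t_seconds = 19 * 365.25 * 24 * 3600 = 599594400.0 s
arg = 0.035 / (2 * sqrt(3.92e-12 * 599594400.0))
= 0.361
erfc(0.361) = 0.6097
C = 0.97 * 0.6097 = 0.5914%

0.5914


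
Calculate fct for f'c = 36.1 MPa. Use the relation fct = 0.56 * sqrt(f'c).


fct = 0.56 * sqrt(36.1)
= 0.56 * 6.008
= 3.365 MPa

3.365


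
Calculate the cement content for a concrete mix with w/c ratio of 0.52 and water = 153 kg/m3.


Cement = water / (w/c)
= 153 / 0.52
= 294.2 kg/m3

294.2


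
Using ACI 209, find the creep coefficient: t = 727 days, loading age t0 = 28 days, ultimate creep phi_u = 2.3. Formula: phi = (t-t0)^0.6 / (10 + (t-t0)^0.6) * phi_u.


dt = 727 - 28 = 699
phi = 699^0.6 / (10 + 699^0.6) * 2.3
= 1.922

1.922


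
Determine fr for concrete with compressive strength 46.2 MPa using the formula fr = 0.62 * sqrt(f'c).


fr = 0.62 * sqrt(46.2)
= 4.214 MPa

4.214


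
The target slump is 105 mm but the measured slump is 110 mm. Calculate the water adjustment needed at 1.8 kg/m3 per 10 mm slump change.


Difference = 105 - 110 = -5 mm
Water adjustment = -5 * 1.8 / 10 = -0.9 kg/m3

-0.9


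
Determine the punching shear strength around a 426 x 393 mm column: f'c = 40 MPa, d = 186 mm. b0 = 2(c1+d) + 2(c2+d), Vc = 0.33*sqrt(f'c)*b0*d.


b0 = 2*(426 + 186) + 2*(393 + 186) = 2382 mm
Vc = 0.33 * sqrt(40) * 2382 * 186 / 1000
= 924.7 kN

924.7


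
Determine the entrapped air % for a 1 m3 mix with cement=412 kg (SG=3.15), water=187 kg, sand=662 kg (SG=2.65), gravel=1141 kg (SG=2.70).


Vol cement = 412 / (3.15 * 1000) = 0.130794 m3
Vol water = 187 / 1000 = 0.187 m3
Vol sand = 662 / (2.65 * 1000) = 0.249811 m3
Vol gravel = 1141 / (2.70 * 1000) = 0.422593 m3
Total solid + water volume = 0.990198 m3
Air = (1 - 0.990198) * 100 = 0.98%

0.98


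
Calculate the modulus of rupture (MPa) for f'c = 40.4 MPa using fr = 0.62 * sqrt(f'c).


fr = 0.62 * sqrt(40.4)
= 3.941 MPa

3.941


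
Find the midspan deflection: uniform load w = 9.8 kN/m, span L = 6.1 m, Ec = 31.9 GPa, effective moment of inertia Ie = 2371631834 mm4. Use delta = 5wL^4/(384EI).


Convert: L = 6.1 m = 6100 mm, Ec = 31.9 GPa = 31900 MPa
delta = 5 * 9.8 * 6100^4 / (384 * 31900 * 2371631834)
= 2.34 mm

2.34


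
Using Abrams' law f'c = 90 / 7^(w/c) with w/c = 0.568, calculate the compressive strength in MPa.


f'c = 90 / 7^0.568
= 90 / 3.02
= 29.8 MPa

29.8


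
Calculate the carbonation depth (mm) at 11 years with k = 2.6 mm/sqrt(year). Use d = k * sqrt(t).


depth = k * sqrt(t)
= 2.6 * sqrt(11)
= 8.62 mm

8.62


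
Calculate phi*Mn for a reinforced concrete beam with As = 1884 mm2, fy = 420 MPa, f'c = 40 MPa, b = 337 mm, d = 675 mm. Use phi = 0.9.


a = As * fy / (0.85 * f'c * b)
= 1884 * 420 / (0.85 * 40 * 337)
= 69.0592 mm
Mn = As * fy * (d - a/2) / 10^6
= 506.7914 kN-m
phi*Mn = 0.9 * 506.7914 = 456.11 kN-m

456.11


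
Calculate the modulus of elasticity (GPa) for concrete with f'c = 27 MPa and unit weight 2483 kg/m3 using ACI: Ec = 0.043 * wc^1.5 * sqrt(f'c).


Ec = 0.043 * 2483^1.5 * sqrt(27) / 1000
= 27.64 GPa

27.64


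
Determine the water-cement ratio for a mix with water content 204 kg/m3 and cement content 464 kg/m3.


w/c = water / cement
w/c = 204 / 464 = 0.44

0.44


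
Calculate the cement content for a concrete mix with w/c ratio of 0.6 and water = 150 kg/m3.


Cement = water / (w/c)
= 150 / 0.6
= 250.0 kg/m3

250.0


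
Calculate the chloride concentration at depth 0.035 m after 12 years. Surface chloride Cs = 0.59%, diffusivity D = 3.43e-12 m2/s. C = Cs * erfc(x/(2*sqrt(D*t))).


t_seconds = 12 * 365.25 * 24 * 3600 = 378691200.0 s
arg = 0.035 / (2 * sqrt(3.43e-12 * 378691200.0))
= 0.4856
erfc(0.4856) = 0.4923
C = 0.59 * 0.4923 = 0.2904%

0.2904


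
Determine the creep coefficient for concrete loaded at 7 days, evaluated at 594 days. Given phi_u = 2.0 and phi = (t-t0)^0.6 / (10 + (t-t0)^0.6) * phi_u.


dt = 594 - 7 = 587
phi = 587^0.6 / (10 + 587^0.6) * 2.0
= 1.642

1.642


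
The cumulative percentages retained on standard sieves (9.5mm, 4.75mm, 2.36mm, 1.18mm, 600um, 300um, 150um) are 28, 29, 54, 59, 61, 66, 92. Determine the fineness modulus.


FM = sum(cumulative % retained) / 100
= 389 / 100
= 3.89

3.89


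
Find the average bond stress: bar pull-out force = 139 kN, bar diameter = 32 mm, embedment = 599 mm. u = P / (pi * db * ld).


u = P / (pi * db * ld)
= 139 * 1000 / (pi * 32 * 599)
= 2.308 MPa

2.308


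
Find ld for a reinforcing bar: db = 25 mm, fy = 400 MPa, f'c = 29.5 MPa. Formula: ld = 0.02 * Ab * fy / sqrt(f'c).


Ab = pi * 25^2 / 4 = 490.874 mm2
ld = 0.02 * 490.874 * 400 / sqrt(29.5)
= 723.0 mm

723.0


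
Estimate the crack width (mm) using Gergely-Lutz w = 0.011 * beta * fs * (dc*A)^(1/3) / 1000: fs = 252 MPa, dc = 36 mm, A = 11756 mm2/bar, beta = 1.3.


w = 0.011 * beta * fs * (dc * A)^(1/3) / 1000
= 0.011 * 1.3 * 252 * (36 * 11756)^(1/3) / 1000
= 0.271 mm

0.271


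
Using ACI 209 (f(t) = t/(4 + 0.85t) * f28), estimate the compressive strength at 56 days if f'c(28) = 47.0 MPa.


f(56) = 56 / (4 + 0.85 * 56) * 47.0
= 56 / 51.6 * 47.0
= 51.01 MPa

51.01


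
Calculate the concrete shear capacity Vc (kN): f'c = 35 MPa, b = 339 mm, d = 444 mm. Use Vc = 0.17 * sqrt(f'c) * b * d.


Vc = 0.17 * sqrt(35) * 339 * 444 / 1000
= 151.38 kN

151.38


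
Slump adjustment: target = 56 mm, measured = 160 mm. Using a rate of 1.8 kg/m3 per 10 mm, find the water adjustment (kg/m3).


Difference = 56 - 160 = -104 mm
Water adjustment = -104 * 1.8 / 10 = -18.7 kg/m3

-18.7


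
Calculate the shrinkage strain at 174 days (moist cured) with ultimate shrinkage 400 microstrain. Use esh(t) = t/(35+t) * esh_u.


esh(174) = 174 / (35 + 174) * 400
= 174 / 209 * 400
= 333.0 microstrain

333.0


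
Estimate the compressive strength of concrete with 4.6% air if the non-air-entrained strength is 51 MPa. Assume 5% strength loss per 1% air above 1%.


Strength loss = (4.6 - 1) * 5 = 18.0%
f'c = 51 * (1 - 18.0/100)
= 41.82 MPa

41.82


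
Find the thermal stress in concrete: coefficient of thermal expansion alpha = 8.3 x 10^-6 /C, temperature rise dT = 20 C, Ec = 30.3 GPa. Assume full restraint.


sigma = alpha * dT * Ec
= 8.3e-6 * 20 * 30.3 * 1000
= 5.03 MPa

5.03


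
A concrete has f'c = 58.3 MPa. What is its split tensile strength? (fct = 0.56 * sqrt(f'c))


fct = 0.56 * sqrt(58.3)
= 0.56 * 7.635
= 4.276 MPa

4.276


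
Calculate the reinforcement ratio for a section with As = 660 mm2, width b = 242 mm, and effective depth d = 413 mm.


rho = As / (b * d)
= 660 / (242 * 413)
= 0.0066

0.0066


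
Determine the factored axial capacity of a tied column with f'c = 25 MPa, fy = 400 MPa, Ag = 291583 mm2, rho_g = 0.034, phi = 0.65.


Ast = rho * Ag = 0.034 * 291583 = 9913.822 mm2
phi*Pn = 0.65 * 0.80 * (0.85 * 25 * (291583 - 9913.822) + 400 * 9913.822) / 1000
= 5174.52 kN

5174.52


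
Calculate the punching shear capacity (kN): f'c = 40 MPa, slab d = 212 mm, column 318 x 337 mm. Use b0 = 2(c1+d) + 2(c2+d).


b0 = 2*(318 + 212) + 2*(337 + 212) = 2158 mm
Vc = 0.33 * sqrt(40) * 2158 * 212 / 1000
= 954.84 kN

954.84


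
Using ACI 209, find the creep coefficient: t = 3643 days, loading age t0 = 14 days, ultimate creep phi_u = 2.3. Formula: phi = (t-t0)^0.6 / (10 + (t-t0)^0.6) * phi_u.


dt = 3643 - 14 = 3629
phi = 3629^0.6 / (10 + 3629^0.6) * 2.3
= 2.143

2.143


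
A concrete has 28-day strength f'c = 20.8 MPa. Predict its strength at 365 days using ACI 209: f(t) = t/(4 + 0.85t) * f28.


f(365) = 365 / (4 + 0.85 * 365) * 20.8
= 365 / 314.25 * 20.8
= 24.16 MPa

24.16


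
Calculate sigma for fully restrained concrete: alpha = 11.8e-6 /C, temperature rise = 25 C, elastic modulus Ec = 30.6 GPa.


sigma = alpha * dT * Ec
= 11.8e-6 * 25 * 30.6 * 1000
= 9.027 MPa

9.027


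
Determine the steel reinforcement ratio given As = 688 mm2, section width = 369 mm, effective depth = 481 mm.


rho = As / (b * d)
= 688 / (369 * 481)
= 0.0039

0.0039


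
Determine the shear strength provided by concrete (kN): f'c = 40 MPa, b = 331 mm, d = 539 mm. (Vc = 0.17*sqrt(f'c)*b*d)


Vc = 0.17 * sqrt(40) * 331 * 539 / 1000
= 191.82 kN

191.82


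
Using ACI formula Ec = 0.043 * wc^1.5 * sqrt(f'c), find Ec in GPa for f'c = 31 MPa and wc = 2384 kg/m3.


Ec = 0.043 * 2384^1.5 * sqrt(31) / 1000
= 27.87 GPa

27.87


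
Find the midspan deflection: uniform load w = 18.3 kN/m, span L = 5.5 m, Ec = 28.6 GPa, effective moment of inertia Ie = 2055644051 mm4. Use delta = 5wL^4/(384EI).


Convert: L = 5.5 m = 5500 mm, Ec = 28.6 GPa = 28600 MPa
delta = 5 * 18.3 * 5500^4 / (384 * 28600 * 2055644051)
= 3.71 mm

3.71


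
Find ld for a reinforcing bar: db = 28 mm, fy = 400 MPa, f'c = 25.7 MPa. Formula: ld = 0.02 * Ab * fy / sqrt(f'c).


Ab = pi * 28^2 / 4 = 615.752 mm2
ld = 0.02 * 615.752 * 400 / sqrt(25.7)
= 971.7 mm

971.7


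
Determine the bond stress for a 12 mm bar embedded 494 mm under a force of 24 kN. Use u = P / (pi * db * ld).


u = P / (pi * db * ld)
= 24 * 1000 / (pi * 12 * 494)
= 1.289 MPa

1.289


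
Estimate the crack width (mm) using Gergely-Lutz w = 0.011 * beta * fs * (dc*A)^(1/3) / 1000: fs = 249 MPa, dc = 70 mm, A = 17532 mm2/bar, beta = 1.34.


w = 0.011 * beta * fs * (dc * A)^(1/3) / 1000
= 0.011 * 1.34 * 249 * (70 * 17532)^(1/3) / 1000
= 0.393 mm

0.393


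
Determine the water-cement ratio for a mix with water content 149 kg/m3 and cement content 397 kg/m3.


w/c = water / cement
w/c = 149 / 397 = 0.375

0.375


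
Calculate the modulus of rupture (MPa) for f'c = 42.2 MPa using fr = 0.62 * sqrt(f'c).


fr = 0.62 * sqrt(42.2)
= 4.028 MPa

4.028


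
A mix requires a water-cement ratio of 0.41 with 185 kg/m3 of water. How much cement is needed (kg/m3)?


Cement = water / (w/c)
= 185 / 0.41
= 451.2 kg/m3

451.2


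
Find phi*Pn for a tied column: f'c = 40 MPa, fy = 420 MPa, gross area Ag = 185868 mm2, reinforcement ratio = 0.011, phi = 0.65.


Ast = rho * Ag = 0.011 * 185868 = 2044.548 mm2
phi*Pn = 0.65 * 0.80 * (0.85 * 40 * (185868 - 2044.548) + 420 * 2044.548) / 1000
= 3696.53 kN

3696.53


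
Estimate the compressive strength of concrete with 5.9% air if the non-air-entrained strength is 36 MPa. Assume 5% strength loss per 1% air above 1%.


Strength loss = (5.9 - 1) * 5 = 24.5%
f'c = 36 * (1 - 24.5/100)
= 27.18 MPa

27.18


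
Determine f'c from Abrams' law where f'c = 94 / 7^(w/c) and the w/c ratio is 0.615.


f'c = 94 / 7^0.615
= 94 / 3.309
= 28.4 MPa

28.4


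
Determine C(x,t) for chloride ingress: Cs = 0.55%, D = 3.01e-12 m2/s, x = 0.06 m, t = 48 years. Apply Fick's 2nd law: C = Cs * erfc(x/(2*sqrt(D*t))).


t_seconds = 48 * 365.25 * 24 * 3600 = 1514764800.0 s
arg = 0.06 / (2 * sqrt(3.01e-12 * 1514764800.0))
= 0.4443
erfc(0.4443) = 0.5298
C = 0.55 * 0.5298 = 0.2914%

0.2914


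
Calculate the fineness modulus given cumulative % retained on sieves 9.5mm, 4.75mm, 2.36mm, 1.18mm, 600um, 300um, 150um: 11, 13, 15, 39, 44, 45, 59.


FM = sum(cumulative % retained) / 100
= 226 / 100
= 2.26

2.26


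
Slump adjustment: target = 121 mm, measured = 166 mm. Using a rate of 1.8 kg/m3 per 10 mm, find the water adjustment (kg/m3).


Difference = 121 - 166 = -45 mm
Water adjustment = -45 * 1.8 / 10 = -8.1 kg/m3

-8.1


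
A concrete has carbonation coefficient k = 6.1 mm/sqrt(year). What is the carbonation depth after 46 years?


depth = k * sqrt(t)
= 6.1 * sqrt(46)
= 41.37 mm

41.37


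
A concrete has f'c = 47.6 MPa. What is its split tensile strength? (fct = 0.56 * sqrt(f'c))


fct = 0.56 * sqrt(47.6)
= 0.56 * 6.899
= 3.864 MPa

3.864


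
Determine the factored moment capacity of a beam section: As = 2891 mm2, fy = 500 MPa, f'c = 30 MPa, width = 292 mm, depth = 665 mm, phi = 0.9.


a = As * fy / (0.85 * f'c * b)
= 2891 * 500 / (0.85 * 30 * 292)
= 194.1311 mm
Mn = As * fy * (d - a/2) / 10^6
= 820.9493 kN-m
phi*Mn = 0.9 * 820.9493 = 738.85 kN-m

738.85


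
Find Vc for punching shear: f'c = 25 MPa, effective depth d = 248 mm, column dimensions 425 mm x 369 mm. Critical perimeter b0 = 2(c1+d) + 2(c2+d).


b0 = 2*(425 + 248) + 2*(369 + 248) = 2580 mm
Vc = 0.33 * sqrt(25) * 2580 * 248 / 1000
= 1055.74 kN

1055.74


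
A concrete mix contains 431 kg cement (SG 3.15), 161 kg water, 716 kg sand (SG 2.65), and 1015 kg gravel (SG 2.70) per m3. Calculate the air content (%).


Vol cement = 431 / (3.15 * 1000) = 0.136825 m3
Vol water = 161 / 1000 = 0.161 m3
Vol sand = 716 / (2.65 * 1000) = 0.270189 m3
Vol gravel = 1015 / (2.70 * 1000) = 0.375926 m3
Total solid + water volume = 0.94394 m3
Air = (1 - 0.94394) * 100 = 5.61%

5.61


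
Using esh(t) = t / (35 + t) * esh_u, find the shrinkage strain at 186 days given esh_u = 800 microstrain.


esh(186) = 186 / (35 + 186) * 800
= 186 / 221 * 800
= 673.3 microstrain

673.3


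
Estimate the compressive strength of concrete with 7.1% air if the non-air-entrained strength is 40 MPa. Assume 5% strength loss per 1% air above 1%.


Strength loss = (7.1 - 1) * 5 = 30.5%
f'c = 40 * (1 - 30.5/100)
= 27.8 MPa

27.8


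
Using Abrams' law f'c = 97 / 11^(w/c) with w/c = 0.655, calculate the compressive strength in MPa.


f'c = 97 / 11^0.655
= 97 / 4.81
= 20.17 MPa

20.17


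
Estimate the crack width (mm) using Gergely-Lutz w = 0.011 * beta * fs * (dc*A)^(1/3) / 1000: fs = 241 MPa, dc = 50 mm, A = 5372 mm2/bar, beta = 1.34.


w = 0.011 * beta * fs * (dc * A)^(1/3) / 1000
= 0.011 * 1.34 * 241 * (50 * 5372)^(1/3) / 1000
= 0.229 mm

0.229


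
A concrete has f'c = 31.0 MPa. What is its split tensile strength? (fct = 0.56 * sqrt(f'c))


fct = 0.56 * sqrt(31.0)
= 0.56 * 5.568
= 3.118 MPa

3.118


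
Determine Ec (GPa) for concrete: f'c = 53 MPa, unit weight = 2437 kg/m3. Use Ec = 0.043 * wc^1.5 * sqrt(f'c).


Ec = 0.043 * 2437^1.5 * sqrt(53) / 1000
= 37.66 GPa

37.66


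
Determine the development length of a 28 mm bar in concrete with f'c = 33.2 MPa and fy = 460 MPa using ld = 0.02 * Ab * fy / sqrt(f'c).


Ab = pi * 28^2 / 4 = 615.752 mm2
ld = 0.02 * 615.752 * 460 / sqrt(33.2)
= 983.2 mm

983.2


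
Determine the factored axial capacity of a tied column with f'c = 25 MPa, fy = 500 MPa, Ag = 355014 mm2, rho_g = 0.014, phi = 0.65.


Ast = rho * Ag = 0.014 * 355014 = 4970.196 mm2
phi*Pn = 0.65 * 0.80 * (0.85 * 25 * (355014 - 4970.196) + 500 * 4970.196) / 1000
= 5160.23 kN

5160.23


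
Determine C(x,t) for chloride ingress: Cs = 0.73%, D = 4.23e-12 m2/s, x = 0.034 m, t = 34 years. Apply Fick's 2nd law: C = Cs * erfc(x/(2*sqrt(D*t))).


t_seconds = 34 * 365.25 * 24 * 3600 = 1072958400.0 s
arg = 0.034 / (2 * sqrt(4.23e-12 * 1072958400.0))
= 0.2523
erfc(0.2523) = 0.7212
C = 0.73 * 0.7212 = 0.5265%

0.5265


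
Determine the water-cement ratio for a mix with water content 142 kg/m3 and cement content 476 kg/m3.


w/c = water / cement
w/c = 142 / 476 = 0.298

0.298


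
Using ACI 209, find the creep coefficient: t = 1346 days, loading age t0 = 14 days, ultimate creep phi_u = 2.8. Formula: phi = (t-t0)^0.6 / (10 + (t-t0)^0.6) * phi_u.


dt = 1346 - 14 = 1332
phi = 1332^0.6 / (10 + 1332^0.6) * 2.8
= 2.47

2.47


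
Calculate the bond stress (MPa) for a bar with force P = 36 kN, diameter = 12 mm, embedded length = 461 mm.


u = P / (pi * db * ld)
= 36 * 1000 / (pi * 12 * 461)
= 2.071 MPa

2.071


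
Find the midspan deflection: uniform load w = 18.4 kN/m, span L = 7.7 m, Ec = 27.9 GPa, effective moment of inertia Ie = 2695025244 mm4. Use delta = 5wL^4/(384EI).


Convert: L = 7.7 m = 7700 mm, Ec = 27.9 GPa = 27900 MPa
delta = 5 * 18.4 * 7700^4 / (384 * 27900 * 2695025244)
= 11.2 mm

11.2


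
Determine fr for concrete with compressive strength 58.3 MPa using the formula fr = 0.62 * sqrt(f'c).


fr = 0.62 * sqrt(58.3)
= 4.734 MPa

4.734


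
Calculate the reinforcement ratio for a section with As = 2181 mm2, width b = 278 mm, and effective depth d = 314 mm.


rho = As / (b * d)
= 2181 / (278 * 314)
= 0.025

0.025


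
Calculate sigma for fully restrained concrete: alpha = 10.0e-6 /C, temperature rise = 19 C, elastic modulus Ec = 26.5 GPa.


sigma = alpha * dT * Ec
= 10.0e-6 * 19 * 26.5 * 1000
= 5.035 MPa

5.035


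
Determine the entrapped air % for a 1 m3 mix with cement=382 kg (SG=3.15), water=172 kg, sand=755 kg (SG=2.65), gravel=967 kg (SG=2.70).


Vol cement = 382 / (3.15 * 1000) = 0.12127 m3
Vol water = 172 / 1000 = 0.172 m3
Vol sand = 755 / (2.65 * 1000) = 0.284906 m3
Vol gravel = 967 / (2.70 * 1000) = 0.358148 m3
Total solid + water volume = 0.936324 m3
Air = (1 - 0.936324) * 100 = 6.37%

6.37


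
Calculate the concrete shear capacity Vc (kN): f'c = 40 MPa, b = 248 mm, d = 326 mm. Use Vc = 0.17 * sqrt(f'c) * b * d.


Vc = 0.17 * sqrt(40) * 248 * 326 / 1000
= 86.93 kN

86.93


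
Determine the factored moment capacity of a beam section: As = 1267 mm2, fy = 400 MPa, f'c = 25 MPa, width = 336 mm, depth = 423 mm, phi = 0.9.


a = As * fy / (0.85 * f'c * b)
= 1267 * 400 / (0.85 * 25 * 336)
= 70.9804 mm
Mn = As * fy * (d - a/2) / 10^6
= 196.39 kN-m
phi*Mn = 0.9 * 196.39 = 176.75 kN-m

176.75


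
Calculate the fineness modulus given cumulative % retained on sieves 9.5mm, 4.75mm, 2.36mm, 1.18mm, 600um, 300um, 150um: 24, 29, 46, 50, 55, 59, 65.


FM = sum(cumulative % retained) / 100
= 328 / 100
= 3.28

3.28


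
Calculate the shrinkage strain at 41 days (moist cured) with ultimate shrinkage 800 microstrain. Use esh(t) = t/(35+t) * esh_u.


esh(41) = 41 / (35 + 41) * 800
= 41 / 76 * 800
= 431.6 microstrain

431.6


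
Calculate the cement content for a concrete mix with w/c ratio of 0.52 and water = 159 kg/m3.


Cement = water / (w/c)
= 159 / 0.52
= 305.8 kg/m3

305.8


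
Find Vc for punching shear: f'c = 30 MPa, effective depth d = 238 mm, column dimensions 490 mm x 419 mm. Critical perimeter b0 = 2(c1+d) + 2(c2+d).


b0 = 2*(490 + 238) + 2*(419 + 238) = 2770 mm
Vc = 0.33 * sqrt(30) * 2770 * 238 / 1000
= 1191.6 kN

1191.6


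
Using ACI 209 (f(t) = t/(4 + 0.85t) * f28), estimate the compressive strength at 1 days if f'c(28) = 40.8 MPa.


f(1) = 1 / (4 + 0.85 * 1) * 40.8
= 1 / 4.85 * 40.8
= 8.41 MPa

8.41


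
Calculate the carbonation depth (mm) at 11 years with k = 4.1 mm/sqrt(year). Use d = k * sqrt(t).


depth = k * sqrt(t)
= 4.1 * sqrt(11)
= 13.6 mm

13.6


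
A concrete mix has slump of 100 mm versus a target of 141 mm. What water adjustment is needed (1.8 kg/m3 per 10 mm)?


Difference = 141 - 100 = 41 mm
Water adjustment = 41 * 1.8 / 10 = 7.4 kg/m3

7.4


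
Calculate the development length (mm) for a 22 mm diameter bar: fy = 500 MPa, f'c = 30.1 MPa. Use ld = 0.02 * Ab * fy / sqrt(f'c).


Ab = pi * 22^2 / 4 = 380.133 mm2
ld = 0.02 * 380.133 * 500 / sqrt(30.1)
= 692.9 mm

692.9


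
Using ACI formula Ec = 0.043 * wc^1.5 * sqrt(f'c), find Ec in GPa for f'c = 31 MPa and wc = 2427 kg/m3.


Ec = 0.043 * 2427^1.5 * sqrt(31) / 1000
= 28.63 GPa

28.63


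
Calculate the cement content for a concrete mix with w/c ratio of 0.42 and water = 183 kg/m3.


Cement = water / (w/c)
= 183 / 0.42
= 435.7 kg/m3

435.7


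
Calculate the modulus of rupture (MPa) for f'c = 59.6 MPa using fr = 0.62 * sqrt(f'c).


fr = 0.62 * sqrt(59.6)
= 4.786 MPa

4.786


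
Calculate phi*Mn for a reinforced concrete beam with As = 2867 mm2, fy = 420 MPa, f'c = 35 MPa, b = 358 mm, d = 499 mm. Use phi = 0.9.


a = As * fy / (0.85 * f'c * b)
= 2867 * 420 / (0.85 * 35 * 358)
= 113.0595 mm
Mn = As * fy * (d - a/2) / 10^6
= 532.7961 kN-m
phi*Mn = 0.9 * 532.7961 = 479.52 kN-m

479.52


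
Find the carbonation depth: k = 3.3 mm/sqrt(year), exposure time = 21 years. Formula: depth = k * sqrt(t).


depth = k * sqrt(t)
= 3.3 * sqrt(21)
= 15.12 mm

15.12


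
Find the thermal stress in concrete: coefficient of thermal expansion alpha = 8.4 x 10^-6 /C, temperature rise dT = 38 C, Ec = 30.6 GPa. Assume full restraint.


sigma = alpha * dT * Ec
= 8.4e-6 * 38 * 30.6 * 1000
= 9.768 MPa

9.768


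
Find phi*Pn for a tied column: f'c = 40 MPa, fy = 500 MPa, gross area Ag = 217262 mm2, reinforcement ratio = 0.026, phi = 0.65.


Ast = rho * Ag = 0.026 * 217262 = 5648.812 mm2
phi*Pn = 0.65 * 0.80 * (0.85 * 40 * (217262 - 5648.812) + 500 * 5648.812) / 1000
= 5210.01 kN

5210.01


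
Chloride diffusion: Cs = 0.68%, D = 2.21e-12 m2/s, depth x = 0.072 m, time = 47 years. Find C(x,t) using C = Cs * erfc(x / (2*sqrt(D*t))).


t_seconds = 47 * 365.25 * 24 * 3600 = 1483207200.0 s
arg = 0.072 / (2 * sqrt(2.21e-12 * 1483207200.0))
= 0.6288
erfc(0.6288) = 0.3739
C = 0.68 * 0.3739 = 0.2542%

0.2542


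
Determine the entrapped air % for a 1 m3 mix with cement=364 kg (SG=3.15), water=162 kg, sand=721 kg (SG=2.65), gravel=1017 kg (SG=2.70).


Vol cement = 364 / (3.15 * 1000) = 0.115556 m3
Vol water = 162 / 1000 = 0.162 m3
Vol sand = 721 / (2.65 * 1000) = 0.272075 m3
Vol gravel = 1017 / (2.70 * 1000) = 0.376667 m3
Total solid + water volume = 0.926298 m3
Air = (1 - 0.926298) * 100 = 7.37%

7.37


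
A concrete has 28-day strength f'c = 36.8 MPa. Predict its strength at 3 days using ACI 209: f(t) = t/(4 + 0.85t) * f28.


f(3) = 3 / (4 + 0.85 * 3) * 36.8
= 3 / 6.55 * 36.8
= 16.85 MPa

16.85


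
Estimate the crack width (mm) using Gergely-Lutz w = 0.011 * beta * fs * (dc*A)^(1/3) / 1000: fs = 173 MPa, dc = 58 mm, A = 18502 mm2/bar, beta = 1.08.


w = 0.011 * beta * fs * (dc * A)^(1/3) / 1000
= 0.011 * 1.08 * 173 * (58 * 18502)^(1/3) / 1000
= 0.21 mm

0.21


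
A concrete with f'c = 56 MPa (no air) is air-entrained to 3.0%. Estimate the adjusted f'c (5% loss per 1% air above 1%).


Strength loss = (3.0 - 1) * 5 = 10.0%
f'c = 56 * (1 - 10.0/100)
= 50.4 MPa

50.4


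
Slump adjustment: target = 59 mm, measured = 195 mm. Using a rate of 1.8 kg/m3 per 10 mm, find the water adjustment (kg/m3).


Difference = 59 - 195 = -136 mm
Water adjustment = -136 * 1.8 / 10 = -24.5 kg/m3

-24.5


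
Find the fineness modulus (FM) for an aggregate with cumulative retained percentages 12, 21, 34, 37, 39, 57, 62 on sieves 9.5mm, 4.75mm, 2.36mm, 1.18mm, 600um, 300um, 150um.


FM = sum(cumulative % retained) / 100
= 262 / 100
= 2.62

2.62


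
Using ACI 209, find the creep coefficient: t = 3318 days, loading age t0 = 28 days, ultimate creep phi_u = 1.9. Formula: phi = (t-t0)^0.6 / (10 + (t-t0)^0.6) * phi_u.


dt = 3318 - 28 = 3290
phi = 3290^0.6 / (10 + 3290^0.6) * 1.9
= 1.763

1.763


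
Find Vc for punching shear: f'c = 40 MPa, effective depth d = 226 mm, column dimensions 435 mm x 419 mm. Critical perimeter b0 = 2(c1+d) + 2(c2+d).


b0 = 2*(435 + 226) + 2*(419 + 226) = 2612 mm
Vc = 0.33 * sqrt(40) * 2612 * 226 / 1000
= 1232.04 kN

1232.04


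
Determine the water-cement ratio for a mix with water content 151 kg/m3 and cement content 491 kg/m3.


w/c = water / cement
w/c = 151 / 491 = 0.308

0.308


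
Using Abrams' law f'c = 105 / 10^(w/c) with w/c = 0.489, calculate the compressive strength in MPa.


f'c = 105 / 10^0.489
= 105 / 3.083
= 34.06 MPa

34.06


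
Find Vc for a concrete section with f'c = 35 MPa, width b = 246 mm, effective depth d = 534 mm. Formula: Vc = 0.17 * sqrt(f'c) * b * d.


Vc = 0.17 * sqrt(35) * 246 * 534 / 1000
= 132.12 kN

132.12


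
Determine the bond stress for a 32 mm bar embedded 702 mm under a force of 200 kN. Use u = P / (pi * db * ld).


u = P / (pi * db * ld)
= 200 * 1000 / (pi * 32 * 702)
= 2.834 MPa

2.834


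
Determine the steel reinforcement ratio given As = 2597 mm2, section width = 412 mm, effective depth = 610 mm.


rho = As / (b * d)
= 2597 / (412 * 610)
= 0.0103

0.0103


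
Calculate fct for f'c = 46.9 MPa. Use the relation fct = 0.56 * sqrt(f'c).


fct = 0.56 * sqrt(46.9)
= 0.56 * 6.848
= 3.835 MPa

3.835


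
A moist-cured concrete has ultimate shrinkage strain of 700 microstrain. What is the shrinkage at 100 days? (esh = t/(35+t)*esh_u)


esh(100) = 100 / (35 + 100) * 700
= 100 / 135 * 700
= 518.5 microstrain

518.5


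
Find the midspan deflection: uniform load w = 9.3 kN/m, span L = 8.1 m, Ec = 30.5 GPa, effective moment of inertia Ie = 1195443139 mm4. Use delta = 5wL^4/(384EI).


Convert: L = 8.1 m = 8100 mm, Ec = 30.5 GPa = 30500 MPa
delta = 5 * 9.3 * 8100^4 / (384 * 30500 * 1195443139)
= 14.3 mm

14.3


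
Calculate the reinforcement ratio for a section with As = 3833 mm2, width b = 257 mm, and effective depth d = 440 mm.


rho = As / (b * d)
= 3833 / (257 * 440)
= 0.0339

0.0339


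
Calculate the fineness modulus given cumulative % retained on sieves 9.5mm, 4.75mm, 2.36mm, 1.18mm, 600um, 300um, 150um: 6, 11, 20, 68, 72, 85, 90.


FM = sum(cumulative % retained) / 100
= 352 / 100
= 3.52

3.52


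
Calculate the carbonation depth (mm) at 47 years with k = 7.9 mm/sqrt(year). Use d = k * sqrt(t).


depth = k * sqrt(t)
= 7.9 * sqrt(47)
= 54.16 mm

54.16


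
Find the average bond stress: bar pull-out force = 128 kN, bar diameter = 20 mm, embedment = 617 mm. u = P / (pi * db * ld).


u = P / (pi * db * ld)
= 128 * 1000 / (pi * 20 * 617)
= 3.302 MPa

3.302


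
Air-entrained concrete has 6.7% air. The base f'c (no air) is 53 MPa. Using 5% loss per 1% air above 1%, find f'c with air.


Strength loss = (6.7 - 1) * 5 = 28.5%
f'c = 53 * (1 - 28.5/100)
= 37.9 MPa

37.9


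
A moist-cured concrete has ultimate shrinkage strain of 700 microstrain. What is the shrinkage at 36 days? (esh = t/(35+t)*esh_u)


esh(36) = 36 / (35 + 36) * 700
= 36 / 71 * 700
= 354.9 microstrain

354.9


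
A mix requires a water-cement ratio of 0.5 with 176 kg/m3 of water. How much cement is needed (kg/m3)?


Cement = water / (w/c)
= 176 / 0.5
= 352.0 kg/m3

352.0


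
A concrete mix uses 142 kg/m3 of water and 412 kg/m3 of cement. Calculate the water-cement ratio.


w/c = water / cement
w/c = 142 / 412 = 0.345

0.345


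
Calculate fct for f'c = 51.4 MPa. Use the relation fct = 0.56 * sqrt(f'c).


fct = 0.56 * sqrt(51.4)
= 0.56 * 7.169
= 4.015 MPa

4.015


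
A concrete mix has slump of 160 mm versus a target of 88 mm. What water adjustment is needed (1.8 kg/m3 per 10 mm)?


Difference = 88 - 160 = -72 mm
Water adjustment = -72 * 1.8 / 10 = -13.0 kg/m3

-13.0


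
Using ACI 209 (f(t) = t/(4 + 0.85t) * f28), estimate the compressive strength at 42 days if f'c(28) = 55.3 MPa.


f(42) = 42 / (4 + 0.85 * 42) * 55.3
= 42 / 39.7 * 55.3
= 58.5 MPa

58.5


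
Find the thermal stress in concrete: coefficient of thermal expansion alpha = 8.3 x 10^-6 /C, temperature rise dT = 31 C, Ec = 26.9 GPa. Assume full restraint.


sigma = alpha * dT * Ec
= 8.3e-6 * 31 * 26.9 * 1000
= 6.921 MPa

6.921


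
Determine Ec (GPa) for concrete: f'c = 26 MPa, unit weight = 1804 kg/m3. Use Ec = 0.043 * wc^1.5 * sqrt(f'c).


Ec = 0.043 * 1804^1.5 * sqrt(26) / 1000
= 16.8 GPa

16.8


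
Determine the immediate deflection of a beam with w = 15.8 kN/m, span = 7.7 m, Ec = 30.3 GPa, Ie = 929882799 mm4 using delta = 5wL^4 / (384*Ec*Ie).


Convert: L = 7.7 m = 7700 mm, Ec = 30.3 GPa = 30300 MPa
delta = 5 * 15.8 * 7700^4 / (384 * 30300 * 929882799)
= 25.67 mm

25.67


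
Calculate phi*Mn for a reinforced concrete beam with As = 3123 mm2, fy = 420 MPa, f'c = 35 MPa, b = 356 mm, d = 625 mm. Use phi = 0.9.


a = As * fy / (0.85 * f'c * b)
= 3123 * 420 / (0.85 * 35 * 356)
= 123.8467 mm
Mn = As * fy * (d - a/2) / 10^6
= 738.5651 kN-m
phi*Mn = 0.9 * 738.5651 = 664.71 kN-m

664.71


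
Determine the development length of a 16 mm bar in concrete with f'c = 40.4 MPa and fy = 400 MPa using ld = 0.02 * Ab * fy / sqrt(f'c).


Ab = pi * 16^2 / 4 = 201.062 mm2
ld = 0.02 * 201.062 * 400 / sqrt(40.4)
= 253.1 mm

253.1


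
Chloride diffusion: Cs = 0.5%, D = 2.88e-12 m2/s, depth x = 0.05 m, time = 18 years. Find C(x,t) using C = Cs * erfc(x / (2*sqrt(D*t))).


t_seconds = 18 * 365.25 * 24 * 3600 = 568036800.0 s
arg = 0.05 / (2 * sqrt(2.88e-12 * 568036800.0))
= 0.6181
erfc(0.6181) = 0.3821
C = 0.5 * 0.3821 = 0.191%

0.191


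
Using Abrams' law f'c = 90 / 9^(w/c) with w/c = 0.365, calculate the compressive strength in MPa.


f'c = 90 / 9^0.365
= 90 / 2.23
= 40.36 MPa

40.36


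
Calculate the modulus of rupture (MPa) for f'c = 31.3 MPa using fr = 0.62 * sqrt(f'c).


fr = 0.62 * sqrt(31.3)
= 3.469 MPa

3.469


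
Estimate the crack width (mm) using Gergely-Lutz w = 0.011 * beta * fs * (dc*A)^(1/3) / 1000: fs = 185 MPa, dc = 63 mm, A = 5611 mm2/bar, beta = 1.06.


w = 0.011 * beta * fs * (dc * A)^(1/3) / 1000
= 0.011 * 1.06 * 185 * (63 * 5611)^(1/3) / 1000
= 0.153 mm

0.153


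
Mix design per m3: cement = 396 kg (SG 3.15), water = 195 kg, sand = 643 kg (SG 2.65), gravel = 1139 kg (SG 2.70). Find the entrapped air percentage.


Vol cement = 396 / (3.15 * 1000) = 0.125714 m3
Vol water = 195 / 1000 = 0.195 m3
Vol sand = 643 / (2.65 * 1000) = 0.242642 m3
Vol gravel = 1139 / (2.70 * 1000) = 0.421852 m3
Total solid + water volume = 0.985208 m3
Air = (1 - 0.985208) * 100 = 1.48%

1.48


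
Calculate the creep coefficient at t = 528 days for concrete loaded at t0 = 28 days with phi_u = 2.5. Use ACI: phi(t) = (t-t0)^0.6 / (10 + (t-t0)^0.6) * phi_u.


dt = 528 - 28 = 500
phi = 500^0.6 / (10 + 500^0.6) * 2.5
= 2.016

2.016


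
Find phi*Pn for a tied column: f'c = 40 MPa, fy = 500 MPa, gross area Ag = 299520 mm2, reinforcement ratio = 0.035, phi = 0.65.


Ast = rho * Ag = 0.035 * 299520 = 10483.2 mm2
phi*Pn = 0.65 * 0.80 * (0.85 * 40 * (299520 - 10483.2) + 500 * 10483.2) / 1000
= 7835.8 kN

7835.8


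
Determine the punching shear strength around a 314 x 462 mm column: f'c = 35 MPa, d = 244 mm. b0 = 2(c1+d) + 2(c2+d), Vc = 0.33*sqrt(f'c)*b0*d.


b0 = 2*(314 + 244) + 2*(462 + 244) = 2528 mm
Vc = 0.33 * sqrt(35) * 2528 * 244 / 1000
= 1204.25 kN

1204.25


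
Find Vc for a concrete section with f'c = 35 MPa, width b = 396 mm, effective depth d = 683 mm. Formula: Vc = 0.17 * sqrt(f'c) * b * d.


Vc = 0.17 * sqrt(35) * 396 * 683 / 1000
= 272.02 kN

272.02


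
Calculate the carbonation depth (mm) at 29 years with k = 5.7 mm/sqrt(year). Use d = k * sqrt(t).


depth = k * sqrt(t)
= 5.7 * sqrt(29)
= 30.7 mm

30.7


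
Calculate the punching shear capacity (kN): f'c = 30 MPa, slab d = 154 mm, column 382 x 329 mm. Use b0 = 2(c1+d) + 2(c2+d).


b0 = 2*(382 + 154) + 2*(329 + 154) = 2038 mm
Vc = 0.33 * sqrt(30) * 2038 * 154 / 1000
= 567.28 kN

567.28


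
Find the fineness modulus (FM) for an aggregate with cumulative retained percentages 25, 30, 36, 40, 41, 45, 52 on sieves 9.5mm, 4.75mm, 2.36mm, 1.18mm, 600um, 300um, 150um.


FM = sum(cumulative % retained) / 100
= 269 / 100
= 2.69

2.69


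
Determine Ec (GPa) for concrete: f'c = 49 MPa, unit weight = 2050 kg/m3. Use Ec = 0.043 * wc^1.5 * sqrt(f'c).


Ec = 0.043 * 2050^1.5 * sqrt(49) / 1000
= 27.94 GPa

27.94


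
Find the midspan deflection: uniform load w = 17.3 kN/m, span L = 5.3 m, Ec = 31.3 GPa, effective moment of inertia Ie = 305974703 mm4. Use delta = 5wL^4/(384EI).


Convert: L = 5.3 m = 5300 mm, Ec = 31.3 GPa = 31300 MPa
delta = 5 * 17.3 * 5300^4 / (384 * 31300 * 305974703)
= 18.56 mm

18.56


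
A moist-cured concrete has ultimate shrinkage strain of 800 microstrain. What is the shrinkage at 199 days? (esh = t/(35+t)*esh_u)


esh(199) = 199 / (35 + 199) * 800
= 199 / 234 * 800
= 680.3 microstrain

680.3


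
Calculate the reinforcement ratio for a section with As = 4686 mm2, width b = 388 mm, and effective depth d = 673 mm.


rho = As / (b * d)
= 4686 / (388 * 673)
= 0.0179

0.0179


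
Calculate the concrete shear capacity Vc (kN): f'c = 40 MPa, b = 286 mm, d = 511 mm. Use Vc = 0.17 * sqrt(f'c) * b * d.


Vc = 0.17 * sqrt(40) * 286 * 511 / 1000
= 157.13 kN

157.13


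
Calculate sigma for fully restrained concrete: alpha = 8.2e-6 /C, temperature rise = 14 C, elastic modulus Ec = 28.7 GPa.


sigma = alpha * dT * Ec
= 8.2e-6 * 14 * 28.7 * 1000
= 3.295 MPa

3.295


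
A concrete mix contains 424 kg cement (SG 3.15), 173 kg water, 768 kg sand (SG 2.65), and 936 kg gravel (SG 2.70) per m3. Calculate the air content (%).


Vol cement = 424 / (3.15 * 1000) = 0.134603 m3
Vol water = 173 / 1000 = 0.173 m3
Vol sand = 768 / (2.65 * 1000) = 0.289811 m3
Vol gravel = 936 / (2.70 * 1000) = 0.346667 m3
Total solid + water volume = 0.944081 m3
Air = (1 - 0.944081) * 100 = 5.59%

5.59


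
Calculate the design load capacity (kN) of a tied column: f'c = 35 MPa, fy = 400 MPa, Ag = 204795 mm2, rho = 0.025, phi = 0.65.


Ast = rho * Ag = 0.025 * 204795 = 5119.875 mm2
phi*Pn = 0.65 * 0.80 * (0.85 * 35 * (204795 - 5119.875) + 400 * 5119.875) / 1000
= 4153.91 kN

4153.91


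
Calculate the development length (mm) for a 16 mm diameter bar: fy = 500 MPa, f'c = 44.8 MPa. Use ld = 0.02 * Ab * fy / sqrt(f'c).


Ab = pi * 16^2 / 4 = 201.062 mm2
ld = 0.02 * 201.062 * 500 / sqrt(44.8)
= 300.4 mm

300.4


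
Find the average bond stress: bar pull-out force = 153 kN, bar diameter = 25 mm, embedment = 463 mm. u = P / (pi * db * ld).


u = P / (pi * db * ld)
= 153 * 1000 / (pi * 25 * 463)
= 4.207 MPa

4.207


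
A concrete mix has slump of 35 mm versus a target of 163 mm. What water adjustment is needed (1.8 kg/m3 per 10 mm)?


Difference = 163 - 35 = 128 mm
Water adjustment = 128 * 1.8 / 10 = 23.0 kg/m3

23.0


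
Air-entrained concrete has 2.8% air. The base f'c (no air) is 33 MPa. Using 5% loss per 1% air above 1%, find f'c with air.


Strength loss = (2.8 - 1) * 5 = 9.0%
f'c = 33 * (1 - 9.0/100)
= 30.03 MPa

30.03


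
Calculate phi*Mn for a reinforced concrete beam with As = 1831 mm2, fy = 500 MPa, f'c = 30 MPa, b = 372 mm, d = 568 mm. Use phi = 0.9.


a = As * fy / (0.85 * f'c * b)
= 1831 * 500 / (0.85 * 30 * 372)
= 96.5106 mm
Mn = As * fy * (d - a/2) / 10^6
= 475.8263 kN-m
phi*Mn = 0.9 * 475.8263 = 428.24 kN-m

428.24


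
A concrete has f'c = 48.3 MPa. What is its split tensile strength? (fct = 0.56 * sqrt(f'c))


fct = 0.56 * sqrt(48.3)
= 0.56 * 6.95
= 3.892 MPa

3.892


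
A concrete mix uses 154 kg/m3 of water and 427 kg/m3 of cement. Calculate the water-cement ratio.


w/c = water / cement
w/c = 154 / 427 = 0.361

0.361


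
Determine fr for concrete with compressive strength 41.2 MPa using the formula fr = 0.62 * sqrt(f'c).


fr = 0.62 * sqrt(41.2)
= 3.98 MPa

3.98


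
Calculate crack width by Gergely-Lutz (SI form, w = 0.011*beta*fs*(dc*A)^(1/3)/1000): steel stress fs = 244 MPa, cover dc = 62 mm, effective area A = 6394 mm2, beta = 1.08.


w = 0.011 * beta * fs * (dc * A)^(1/3) / 1000
= 0.011 * 1.08 * 244 * (62 * 6394)^(1/3) / 1000
= 0.213 mm

0.213


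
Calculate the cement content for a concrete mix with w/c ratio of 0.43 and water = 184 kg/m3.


Cement = water / (w/c)
= 184 / 0.43
= 427.9 kg/m3

427.9


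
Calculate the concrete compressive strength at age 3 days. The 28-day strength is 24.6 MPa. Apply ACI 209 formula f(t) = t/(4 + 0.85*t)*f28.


f(3) = 3 / (4 + 0.85 * 3) * 24.6
= 3 / 6.55 * 24.6
= 11.27 MPa

11.27


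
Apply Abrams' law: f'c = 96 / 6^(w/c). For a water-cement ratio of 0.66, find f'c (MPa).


f'c = 96 / 6^0.66
= 96 / 3.263
= 29.42 MPa

29.42


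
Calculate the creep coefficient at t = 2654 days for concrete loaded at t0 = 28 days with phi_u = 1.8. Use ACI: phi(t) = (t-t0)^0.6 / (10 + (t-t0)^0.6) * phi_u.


dt = 2654 - 28 = 2626
phi = 2626^0.6 / (10 + 2626^0.6) * 1.8
= 1.653

1.653


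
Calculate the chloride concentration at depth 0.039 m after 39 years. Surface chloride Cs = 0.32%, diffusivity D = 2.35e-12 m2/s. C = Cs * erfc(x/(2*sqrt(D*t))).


t_seconds = 39 * 365.25 * 24 * 3600 = 1230746400.0 s
arg = 0.039 / (2 * sqrt(2.35e-12 * 1230746400.0))
= 0.3626
erfc(0.3626) = 0.6081
C = 0.32 * 0.6081 = 0.1946%

0.1946


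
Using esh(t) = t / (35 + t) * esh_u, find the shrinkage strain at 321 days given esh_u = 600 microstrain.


esh(321) = 321 / (35 + 321) * 600
= 321 / 356 * 600
= 541.0 microstrain

541.0


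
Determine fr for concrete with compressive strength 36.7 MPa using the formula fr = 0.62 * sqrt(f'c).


fr = 0.62 * sqrt(36.7)
= 3.756 MPa

3.756


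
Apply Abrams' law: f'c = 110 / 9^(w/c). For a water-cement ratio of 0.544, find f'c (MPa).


f'c = 110 / 9^0.544
= 110 / 3.305
= 33.29 MPa

33.29


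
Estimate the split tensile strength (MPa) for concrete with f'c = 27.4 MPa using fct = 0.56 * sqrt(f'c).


fct = 0.56 * sqrt(27.4)
= 0.56 * 5.235
= 2.931 MPa

2.931


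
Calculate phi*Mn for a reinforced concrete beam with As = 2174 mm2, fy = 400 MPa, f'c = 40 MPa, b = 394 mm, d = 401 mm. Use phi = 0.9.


a = As * fy / (0.85 * f'c * b)
= 2174 * 400 / (0.85 * 40 * 394)
= 64.9149 mm
Mn = As * fy * (d - a/2) / 10^6
= 320.4846 kN-m
phi*Mn = 0.9 * 320.4846 = 288.44 kN-m

288.44


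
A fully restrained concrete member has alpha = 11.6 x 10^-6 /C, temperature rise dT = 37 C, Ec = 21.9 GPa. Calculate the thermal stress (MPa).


sigma = alpha * dT * Ec
= 11.6e-6 * 37 * 21.9 * 1000
= 9.399 MPa

9.399


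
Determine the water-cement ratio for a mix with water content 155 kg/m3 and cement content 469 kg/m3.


w/c = water / cement
w/c = 155 / 469 = 0.33

0.33


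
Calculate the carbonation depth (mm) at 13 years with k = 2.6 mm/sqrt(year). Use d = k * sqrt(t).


depth = k * sqrt(t)
= 2.6 * sqrt(13)
= 9.37 mm

9.37


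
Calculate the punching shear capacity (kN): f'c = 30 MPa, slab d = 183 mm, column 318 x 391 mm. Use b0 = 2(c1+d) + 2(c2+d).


b0 = 2*(318 + 183) + 2*(391 + 183) = 2150 mm
Vc = 0.33 * sqrt(30) * 2150 * 183 / 1000
= 711.15 kN

711.15


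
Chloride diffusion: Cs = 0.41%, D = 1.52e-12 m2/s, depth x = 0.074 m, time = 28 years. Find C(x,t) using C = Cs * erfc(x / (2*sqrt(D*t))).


t_seconds = 28 * 365.25 * 24 * 3600 = 883612800.0 s
arg = 0.074 / (2 * sqrt(1.52e-12 * 883612800.0))
= 1.0096
erfc(1.0096) = 0.1534
C = 0.41 * 0.1534 = 0.0629%

0.0629


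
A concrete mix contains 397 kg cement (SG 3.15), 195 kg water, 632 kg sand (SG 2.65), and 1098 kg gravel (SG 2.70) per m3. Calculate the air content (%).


Vol cement = 397 / (3.15 * 1000) = 0.126032 m3
Vol water = 195 / 1000 = 0.195 m3
Vol sand = 632 / (2.65 * 1000) = 0.238491 m3
Vol gravel = 1098 / (2.70 * 1000) = 0.406667 m3
Total solid + water volume = 0.966189 m3
Air = (1 - 0.966189) * 100 = 3.38%

3.38


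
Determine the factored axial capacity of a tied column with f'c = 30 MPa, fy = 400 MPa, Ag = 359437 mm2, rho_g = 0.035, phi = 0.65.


Ast = rho * Ag = 0.035 * 359437 = 12580.295 mm2
phi*Pn = 0.65 * 0.80 * (0.85 * 30 * (359437 - 12580.295) + 400 * 12580.295) / 1000
= 7216.02 kN

7216.02


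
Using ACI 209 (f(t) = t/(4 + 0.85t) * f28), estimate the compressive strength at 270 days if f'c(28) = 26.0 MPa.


f(270) = 270 / (4 + 0.85 * 270) * 26.0
= 270 / 233.5 * 26.0
= 30.06 MPa

30.06


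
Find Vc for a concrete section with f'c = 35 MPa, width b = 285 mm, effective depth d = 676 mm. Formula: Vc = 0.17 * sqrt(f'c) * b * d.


Vc = 0.17 * sqrt(35) * 285 * 676 / 1000
= 193.76 kN

193.76


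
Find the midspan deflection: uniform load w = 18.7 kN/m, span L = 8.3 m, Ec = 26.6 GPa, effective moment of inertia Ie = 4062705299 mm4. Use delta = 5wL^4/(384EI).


Convert: L = 8.3 m = 8300 mm, Ec = 26.6 GPa = 26600 MPa
delta = 5 * 18.7 * 8300^4 / (384 * 26600 * 4062705299)
= 10.69 mm

10.69
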